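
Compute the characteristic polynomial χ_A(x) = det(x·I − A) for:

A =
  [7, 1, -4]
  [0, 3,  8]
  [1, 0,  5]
x^3 - 15*x^2 + 75*x - 125

Expanding det(x·I − A) (e.g. by cofactor expansion or by noting that A is similar to its Jordan form J, which has the same characteristic polynomial as A) gives
  χ_A(x) = x^3 - 15*x^2 + 75*x - 125
which factors as (x - 5)^3. The eigenvalues (with algebraic multiplicities) are λ = 5 with multiplicity 3.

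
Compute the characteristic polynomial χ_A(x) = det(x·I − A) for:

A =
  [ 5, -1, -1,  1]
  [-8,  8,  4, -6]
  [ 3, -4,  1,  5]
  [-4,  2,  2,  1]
x^4 - 15*x^3 + 84*x^2 - 208*x + 192

Expanding det(x·I − A) (e.g. by cofactor expansion or by noting that A is similar to its Jordan form J, which has the same characteristic polynomial as A) gives
  χ_A(x) = x^4 - 15*x^3 + 84*x^2 - 208*x + 192
which factors as (x - 4)^3*(x - 3). The eigenvalues (with algebraic multiplicities) are λ = 3 with multiplicity 1, λ = 4 with multiplicity 3.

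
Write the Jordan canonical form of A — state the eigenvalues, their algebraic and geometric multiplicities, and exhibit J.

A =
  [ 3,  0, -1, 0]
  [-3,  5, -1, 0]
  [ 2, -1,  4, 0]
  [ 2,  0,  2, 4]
J_3(4) ⊕ J_1(4)

The characteristic polynomial is
  det(x·I − A) = x^4 - 16*x^3 + 96*x^2 - 256*x + 256 = (x - 4)^4

Eigenvalues and multiplicities (the geometric multiplicity of λ is n − rank(A − λI), which equals the number of Jordan blocks for λ):
  λ = 4: algebraic multiplicity = 4, geometric multiplicity = 2

Determining the block sizes for each eigenvalue:
  λ = 4: with am = 4 and gm = 2, the partition is not yet determined (e.g. several partitions of 4 into 2 parts exist). Let N = A − (4)·I. Computing rank(N^1) = 2, rank(N^2) = 1, rank(N^3) = 0; the number of blocks of size ≥ j is rank(N^{j−1}) − rank(N^j), giving [2, 1, 1]. So we have 1 block(s) of size 3, 1 block(s) of size 1 → block sizes [3, 1]

Assembling the blocks gives a Jordan form
J =
  [4, 1, 0, 0]
  [0, 4, 1, 0]
  [0, 0, 4, 0]
  [0, 0, 0, 4]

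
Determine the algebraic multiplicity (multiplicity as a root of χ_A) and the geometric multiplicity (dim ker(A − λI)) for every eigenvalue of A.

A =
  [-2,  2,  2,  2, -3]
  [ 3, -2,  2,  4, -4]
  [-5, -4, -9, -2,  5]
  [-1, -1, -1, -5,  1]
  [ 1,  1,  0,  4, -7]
λ = -5: alg = 5, geom = 2

Step 1 — factor the characteristic polynomial to read off the algebraic multiplicities:
  χ_A(x) = (x + 5)^5

Step 2 — compute geometric multiplicities via the rank-nullity identity g(λ) = n − rank(A − λI):
  rank(A − (-5)·I) = 3, so dim ker(A − (-5)·I) = n − 3 = 2

Summary:
  λ = -5: algebraic multiplicity = 5, geometric multiplicity = 2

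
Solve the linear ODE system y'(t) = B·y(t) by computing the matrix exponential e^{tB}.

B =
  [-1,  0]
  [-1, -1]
e^{tB} =
  [exp(-t), 0]
  [-t*exp(-t), exp(-t)]

Strategy: write B = P · J · P⁻¹ where J is a Jordan canonical form, so e^{tB} = P · e^{tJ} · P⁻¹, and e^{tJ} can be computed block-by-block.

B has Jordan form
J =
  [-1,  1]
  [ 0, -1]
(up to reordering of blocks).

Per-block formulas:
  For a 2×2 Jordan block J_2(-1): exp(t · J_2(-1)) = e^(-1t)·(I + t·N), where N is the 2×2 nilpotent shift.

After assembling e^{tJ} and conjugating by P, we get:

e^{tB} =
  [exp(-t), 0]
  [-t*exp(-t), exp(-t)]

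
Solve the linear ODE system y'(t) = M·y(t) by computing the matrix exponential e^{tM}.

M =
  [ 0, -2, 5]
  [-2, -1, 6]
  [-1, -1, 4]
e^{tM} =
  [-t*exp(t) + exp(t), t^2*exp(t)/2 - 2*t*exp(t), -t^2*exp(t) + 5*t*exp(t)]
  [-2*t*exp(t), t^2*exp(t) - 2*t*exp(t) + exp(t), -2*t^2*exp(t) + 6*t*exp(t)]
  [-t*exp(t), t^2*exp(t)/2 - t*exp(t), -t^2*exp(t) + 3*t*exp(t) + exp(t)]

Strategy: write M = P · J · P⁻¹ where J is a Jordan canonical form, so e^{tM} = P · e^{tJ} · P⁻¹, and e^{tJ} can be computed block-by-block.

M has Jordan form
J =
  [1, 1, 0]
  [0, 1, 1]
  [0, 0, 1]
(up to reordering of blocks).

Per-block formulas:
  For a 3×3 Jordan block J_3(1): exp(t · J_3(1)) = e^(1t)·(I + t·N + (t^2/2)·N^2), where N is the 3×3 nilpotent shift.

After assembling e^{tJ} and conjugating by P, we get:

e^{tM} =
  [-t*exp(t) + exp(t), t^2*exp(t)/2 - 2*t*exp(t), -t^2*exp(t) + 5*t*exp(t)]
  [-2*t*exp(t), t^2*exp(t) - 2*t*exp(t) + exp(t), -2*t^2*exp(t) + 6*t*exp(t)]
  [-t*exp(t), t^2*exp(t)/2 - t*exp(t), -t^2*exp(t) + 3*t*exp(t) + exp(t)]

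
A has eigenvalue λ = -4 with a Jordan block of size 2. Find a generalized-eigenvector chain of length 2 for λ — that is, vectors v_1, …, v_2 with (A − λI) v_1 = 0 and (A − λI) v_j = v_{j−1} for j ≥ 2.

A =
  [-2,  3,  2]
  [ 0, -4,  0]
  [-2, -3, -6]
A Jordan chain for λ = -4 of length 2:
v_1 = (2, 0, -2)ᵀ
v_2 = (1, 0, 0)ᵀ

Let N = A − (-4)·I. We want v_2 with N^2 v_2 = 0 but N^1 v_2 ≠ 0; then v_{j-1} := N · v_j for j = 2, …, 2.

Pick v_2 = (1, 0, 0)ᵀ.
Then v_1 = N · v_2 = (2, 0, -2)ᵀ.

Sanity check: (A − (-4)·I) v_1 = (0, 0, 0)ᵀ = 0. ✓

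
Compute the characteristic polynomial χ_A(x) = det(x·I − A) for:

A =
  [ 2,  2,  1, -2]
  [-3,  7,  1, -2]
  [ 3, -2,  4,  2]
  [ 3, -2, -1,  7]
x^4 - 20*x^3 + 150*x^2 - 500*x + 625

Expanding det(x·I − A) (e.g. by cofactor expansion or by noting that A is similar to its Jordan form J, which has the same characteristic polynomial as A) gives
  χ_A(x) = x^4 - 20*x^3 + 150*x^2 - 500*x + 625
which factors as (x - 5)^4. The eigenvalues (with algebraic multiplicities) are λ = 5 with multiplicity 4.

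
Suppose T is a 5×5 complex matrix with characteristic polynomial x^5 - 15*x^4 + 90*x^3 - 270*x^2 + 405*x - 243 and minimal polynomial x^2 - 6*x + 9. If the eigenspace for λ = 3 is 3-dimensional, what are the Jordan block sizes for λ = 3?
Block sizes for λ = 3: [2, 2, 1]

Step 1 — from the characteristic polynomial, algebraic multiplicity of λ = 3 is 5. From dim ker(T − (3)·I) = 3, there are exactly 3 Jordan blocks for λ = 3.
Step 2 — from the minimal polynomial, the factor (x − 3)^2 tells us the largest block for λ = 3 has size 2.
Step 3 — with total size 5, 3 blocks, and largest block 2, the block sizes (in nonincreasing order) are [2, 2, 1].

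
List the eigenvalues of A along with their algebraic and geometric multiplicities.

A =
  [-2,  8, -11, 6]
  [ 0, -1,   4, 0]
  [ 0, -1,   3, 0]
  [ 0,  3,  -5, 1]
λ = -2: alg = 1, geom = 1; λ = 1: alg = 3, geom = 1

Step 1 — factor the characteristic polynomial to read off the algebraic multiplicities:
  χ_A(x) = (x - 1)^3*(x + 2)

Step 2 — compute geometric multiplicities via the rank-nullity identity g(λ) = n − rank(A − λI):
  rank(A − (-2)·I) = 3, so dim ker(A − (-2)·I) = n − 3 = 1
  rank(A − (1)·I) = 3, so dim ker(A − (1)·I) = n − 3 = 1

Summary:
  λ = -2: algebraic multiplicity = 1, geometric multiplicity = 1
  λ = 1: algebraic multiplicity = 3, geometric multiplicity = 1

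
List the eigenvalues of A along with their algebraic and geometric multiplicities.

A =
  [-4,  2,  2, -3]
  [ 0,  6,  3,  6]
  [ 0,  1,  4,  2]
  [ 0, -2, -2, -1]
λ = -4: alg = 1, geom = 1; λ = 3: alg = 3, geom = 2

Step 1 — factor the characteristic polynomial to read off the algebraic multiplicities:
  χ_A(x) = (x - 3)^3*(x + 4)

Step 2 — compute geometric multiplicities via the rank-nullity identity g(λ) = n − rank(A − λI):
  rank(A − (-4)·I) = 3, so dim ker(A − (-4)·I) = n − 3 = 1
  rank(A − (3)·I) = 2, so dim ker(A − (3)·I) = n − 2 = 2

Summary:
  λ = -4: algebraic multiplicity = 1, geometric multiplicity = 1
  λ = 3: algebraic multiplicity = 3, geometric multiplicity = 2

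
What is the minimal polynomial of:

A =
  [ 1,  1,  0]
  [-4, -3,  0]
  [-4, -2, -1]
x^2 + 2*x + 1

The characteristic polynomial is χ_A(x) = (x + 1)^3, so the eigenvalues are known. The minimal polynomial is
  m_A(x) = Π_λ (x − λ)^{k_λ}
where k_λ is the size of the *largest* Jordan block for λ (equivalently, the smallest k with (A − λI)^k v = 0 for every generalised eigenvector v of λ).

  λ = -1: largest Jordan block has size 2, contributing (x + 1)^2

So m_A(x) = (x + 1)^2 = x^2 + 2*x + 1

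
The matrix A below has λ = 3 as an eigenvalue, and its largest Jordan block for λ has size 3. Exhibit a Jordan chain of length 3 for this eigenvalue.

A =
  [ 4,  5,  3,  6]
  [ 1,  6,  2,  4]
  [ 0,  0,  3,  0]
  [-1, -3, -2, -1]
A Jordan chain for λ = 3 of length 3:
v_1 = (2, 2, 0, -2)ᵀ
v_2 = (5, 3, 0, -3)ᵀ
v_3 = (0, 1, 0, 0)ᵀ

Let N = A − (3)·I. We want v_3 with N^3 v_3 = 0 but N^2 v_3 ≠ 0; then v_{j-1} := N · v_j for j = 3, …, 2.

Pick v_3 = (0, 1, 0, 0)ᵀ.
Then v_2 = N · v_3 = (5, 3, 0, -3)ᵀ.
Then v_1 = N · v_2 = (2, 2, 0, -2)ᵀ.

Sanity check: (A − (3)·I) v_1 = (0, 0, 0, 0)ᵀ = 0. ✓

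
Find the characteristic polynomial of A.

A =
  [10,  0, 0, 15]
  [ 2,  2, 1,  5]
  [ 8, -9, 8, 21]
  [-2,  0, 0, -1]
x^4 - 19*x^3 + 135*x^2 - 425*x + 500

Expanding det(x·I − A) (e.g. by cofactor expansion or by noting that A is similar to its Jordan form J, which has the same characteristic polynomial as A) gives
  χ_A(x) = x^4 - 19*x^3 + 135*x^2 - 425*x + 500
which factors as (x - 5)^3*(x - 4). The eigenvalues (with algebraic multiplicities) are λ = 4 with multiplicity 1, λ = 5 with multiplicity 3.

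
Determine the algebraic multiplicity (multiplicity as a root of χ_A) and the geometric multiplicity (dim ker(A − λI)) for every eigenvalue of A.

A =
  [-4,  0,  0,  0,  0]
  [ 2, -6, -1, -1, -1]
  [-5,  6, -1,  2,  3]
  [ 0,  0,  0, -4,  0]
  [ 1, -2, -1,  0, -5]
λ = -4: alg = 5, geom = 3

Step 1 — factor the characteristic polynomial to read off the algebraic multiplicities:
  χ_A(x) = (x + 4)^5

Step 2 — compute geometric multiplicities via the rank-nullity identity g(λ) = n − rank(A − λI):
  rank(A − (-4)·I) = 2, so dim ker(A − (-4)·I) = n − 2 = 3

Summary:
  λ = -4: algebraic multiplicity = 5, geometric multiplicity = 3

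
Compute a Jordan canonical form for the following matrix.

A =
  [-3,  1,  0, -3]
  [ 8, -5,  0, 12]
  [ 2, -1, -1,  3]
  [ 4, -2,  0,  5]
J_2(-1) ⊕ J_1(-1) ⊕ J_1(-1)

The characteristic polynomial is
  det(x·I − A) = x^4 + 4*x^3 + 6*x^2 + 4*x + 1 = (x + 1)^4

Eigenvalues and multiplicities (the geometric multiplicity of λ is n − rank(A − λI), which equals the number of Jordan blocks for λ):
  λ = -1: algebraic multiplicity = 4, geometric multiplicity = 3

Determining the block sizes for each eigenvalue:
  λ = -1: 3 blocks summing to 4 forces exactly one block of size 2 and the rest size 1 → block sizes [2, 1, 1]

Assembling the blocks gives a Jordan form
J =
  [-1,  1,  0,  0]
  [ 0, -1,  0,  0]
  [ 0,  0, -1,  0]
  [ 0,  0,  0, -1]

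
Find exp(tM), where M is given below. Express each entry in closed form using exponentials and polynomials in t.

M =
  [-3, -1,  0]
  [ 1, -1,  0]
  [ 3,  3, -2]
e^{tM} =
  [-t*exp(-2*t) + exp(-2*t), -t*exp(-2*t), 0]
  [t*exp(-2*t), t*exp(-2*t) + exp(-2*t), 0]
  [3*t*exp(-2*t), 3*t*exp(-2*t), exp(-2*t)]

Strategy: write M = P · J · P⁻¹ where J is a Jordan canonical form, so e^{tM} = P · e^{tJ} · P⁻¹, and e^{tJ} can be computed block-by-block.

M has Jordan form
J =
  [-2,  1,  0]
  [ 0, -2,  0]
  [ 0,  0, -2]
(up to reordering of blocks).

Per-block formulas:
  For a 1×1 block at λ = -2: exp(t · [-2]) = [e^(-2t)].
  For a 2×2 Jordan block J_2(-2): exp(t · J_2(-2)) = e^(-2t)·(I + t·N), where N is the 2×2 nilpotent shift.

After assembling e^{tJ} and conjugating by P, we get:

e^{tM} =
  [-t*exp(-2*t) + exp(-2*t), -t*exp(-2*t), 0]
  [t*exp(-2*t), t*exp(-2*t) + exp(-2*t), 0]
  [3*t*exp(-2*t), 3*t*exp(-2*t), exp(-2*t)]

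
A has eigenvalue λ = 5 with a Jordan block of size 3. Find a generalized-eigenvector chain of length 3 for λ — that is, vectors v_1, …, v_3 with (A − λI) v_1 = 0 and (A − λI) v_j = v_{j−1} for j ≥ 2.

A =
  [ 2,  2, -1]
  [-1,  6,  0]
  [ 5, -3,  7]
A Jordan chain for λ = 5 of length 3:
v_1 = (2, 2, -2)ᵀ
v_2 = (-3, -1, 5)ᵀ
v_3 = (1, 0, 0)ᵀ

Let N = A − (5)·I. We want v_3 with N^3 v_3 = 0 but N^2 v_3 ≠ 0; then v_{j-1} := N · v_j for j = 3, …, 2.

Pick v_3 = (1, 0, 0)ᵀ.
Then v_2 = N · v_3 = (-3, -1, 5)ᵀ.
Then v_1 = N · v_2 = (2, 2, -2)ᵀ.

Sanity check: (A − (5)·I) v_1 = (0, 0, 0)ᵀ = 0. ✓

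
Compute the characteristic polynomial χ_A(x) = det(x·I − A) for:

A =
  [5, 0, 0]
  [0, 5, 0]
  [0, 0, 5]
x^3 - 15*x^2 + 75*x - 125

Expanding det(x·I − A) (e.g. by cofactor expansion or by noting that A is similar to its Jordan form J, which has the same characteristic polynomial as A) gives
  χ_A(x) = x^3 - 15*x^2 + 75*x - 125
which factors as (x - 5)^3. The eigenvalues (with algebraic multiplicities) are λ = 5 with multiplicity 3.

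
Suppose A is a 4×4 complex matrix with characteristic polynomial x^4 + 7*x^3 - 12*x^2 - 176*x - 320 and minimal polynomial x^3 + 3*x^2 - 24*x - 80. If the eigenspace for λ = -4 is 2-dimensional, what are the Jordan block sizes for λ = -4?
Block sizes for λ = -4: [2, 1]

Step 1 — from the characteristic polynomial, algebraic multiplicity of λ = -4 is 3. From dim ker(A − (-4)·I) = 2, there are exactly 2 Jordan blocks for λ = -4.
Step 2 — from the minimal polynomial, the factor (x + 4)^2 tells us the largest block for λ = -4 has size 2.
Step 3 — with total size 3, 2 blocks, and largest block 2, the block sizes (in nonincreasing order) are [2, 1].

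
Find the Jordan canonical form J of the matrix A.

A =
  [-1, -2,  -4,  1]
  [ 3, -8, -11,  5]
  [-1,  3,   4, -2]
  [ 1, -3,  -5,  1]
J_3(-1) ⊕ J_1(-1)

The characteristic polynomial is
  det(x·I − A) = x^4 + 4*x^3 + 6*x^2 + 4*x + 1 = (x + 1)^4

Eigenvalues and multiplicities (the geometric multiplicity of λ is n − rank(A − λI), which equals the number of Jordan blocks for λ):
  λ = -1: algebraic multiplicity = 4, geometric multiplicity = 2

Determining the block sizes for each eigenvalue:
  λ = -1: with am = 4 and gm = 2, the partition is not yet determined (e.g. several partitions of 4 into 2 parts exist). Let N = A − (-1)·I. Computing rank(N^1) = 2, rank(N^2) = 1, rank(N^3) = 0; the number of blocks of size ≥ j is rank(N^{j−1}) − rank(N^j), giving [2, 1, 1]. So we have 1 block(s) of size 3, 1 block(s) of size 1 → block sizes [3, 1]

Assembling the blocks gives a Jordan form
J =
  [-1,  1,  0,  0]
  [ 0, -1,  1,  0]
  [ 0,  0, -1,  0]
  [ 0,  0,  0, -1]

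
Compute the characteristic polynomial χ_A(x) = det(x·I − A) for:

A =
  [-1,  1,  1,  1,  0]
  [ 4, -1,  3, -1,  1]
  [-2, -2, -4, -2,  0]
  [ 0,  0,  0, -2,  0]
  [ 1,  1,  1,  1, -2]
x^5 + 10*x^4 + 40*x^3 + 80*x^2 + 80*x + 32

Expanding det(x·I − A) (e.g. by cofactor expansion or by noting that A is similar to its Jordan form J, which has the same characteristic polynomial as A) gives
  χ_A(x) = x^5 + 10*x^4 + 40*x^3 + 80*x^2 + 80*x + 32
which factors as (x + 2)^5. The eigenvalues (with algebraic multiplicities) are λ = -2 with multiplicity 5.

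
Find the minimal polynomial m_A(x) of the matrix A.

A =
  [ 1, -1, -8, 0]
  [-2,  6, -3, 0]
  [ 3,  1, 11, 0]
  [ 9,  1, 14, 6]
x^3 - 18*x^2 + 108*x - 216

The characteristic polynomial is χ_A(x) = (x - 6)^4, so the eigenvalues are known. The minimal polynomial is
  m_A(x) = Π_λ (x − λ)^{k_λ}
where k_λ is the size of the *largest* Jordan block for λ (equivalently, the smallest k with (A − λI)^k v = 0 for every generalised eigenvector v of λ).

  λ = 6: largest Jordan block has size 3, contributing (x − 6)^3

So m_A(x) = (x - 6)^3 = x^3 - 18*x^2 + 108*x - 216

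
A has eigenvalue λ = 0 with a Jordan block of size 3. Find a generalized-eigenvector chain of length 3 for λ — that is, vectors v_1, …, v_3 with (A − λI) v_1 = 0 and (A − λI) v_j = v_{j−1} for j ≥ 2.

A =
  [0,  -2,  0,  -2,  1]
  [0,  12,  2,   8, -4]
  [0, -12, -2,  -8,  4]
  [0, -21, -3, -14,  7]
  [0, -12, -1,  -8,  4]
A Jordan chain for λ = 0 of length 3:
v_1 = (6, 0, 0, -6, -12)ᵀ
v_2 = (-2, 12, -12, -21, -12)ᵀ
v_3 = (0, 1, 0, 0, 0)ᵀ

Let N = A − (0)·I. We want v_3 with N^3 v_3 = 0 but N^2 v_3 ≠ 0; then v_{j-1} := N · v_j for j = 3, …, 2.

Pick v_3 = (0, 1, 0, 0, 0)ᵀ.
Then v_2 = N · v_3 = (-2, 12, -12, -21, -12)ᵀ.
Then v_1 = N · v_2 = (6, 0, 0, -6, -12)ᵀ.

Sanity check: (A − (0)·I) v_1 = (0, 0, 0, 0, 0)ᵀ = 0. ✓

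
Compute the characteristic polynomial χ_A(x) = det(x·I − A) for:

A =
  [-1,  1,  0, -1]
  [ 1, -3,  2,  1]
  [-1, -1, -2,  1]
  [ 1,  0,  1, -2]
x^4 + 8*x^3 + 24*x^2 + 32*x + 16

Expanding det(x·I − A) (e.g. by cofactor expansion or by noting that A is similar to its Jordan form J, which has the same characteristic polynomial as A) gives
  χ_A(x) = x^4 + 8*x^3 + 24*x^2 + 32*x + 16
which factors as (x + 2)^4. The eigenvalues (with algebraic multiplicities) are λ = -2 with multiplicity 4.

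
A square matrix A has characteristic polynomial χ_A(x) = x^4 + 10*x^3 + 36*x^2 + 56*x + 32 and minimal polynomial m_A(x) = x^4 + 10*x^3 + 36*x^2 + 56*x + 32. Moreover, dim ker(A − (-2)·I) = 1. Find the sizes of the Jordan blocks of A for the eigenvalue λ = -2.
Block sizes for λ = -2: [3]

Step 1 — from the characteristic polynomial, algebraic multiplicity of λ = -2 is 3. From dim ker(A − (-2)·I) = 1, there are exactly 1 Jordan blocks for λ = -2.
Step 2 — from the minimal polynomial, the factor (x + 2)^3 tells us the largest block for λ = -2 has size 3.
Step 3 — with total size 3, 1 blocks, and largest block 3, the block sizes (in nonincreasing order) are [3].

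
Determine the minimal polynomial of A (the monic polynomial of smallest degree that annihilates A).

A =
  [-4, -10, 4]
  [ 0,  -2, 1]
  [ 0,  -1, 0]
x^3 + 6*x^2 + 9*x + 4

The characteristic polynomial is χ_A(x) = (x + 1)^2*(x + 4), so the eigenvalues are known. The minimal polynomial is
  m_A(x) = Π_λ (x − λ)^{k_λ}
where k_λ is the size of the *largest* Jordan block for λ (equivalently, the smallest k with (A − λI)^k v = 0 for every generalised eigenvector v of λ).

  λ = -4: largest Jordan block has size 1, contributing (x + 4)
  λ = -1: largest Jordan block has size 2, contributing (x + 1)^2

So m_A(x) = (x + 1)^2*(x + 4) = x^3 + 6*x^2 + 9*x + 4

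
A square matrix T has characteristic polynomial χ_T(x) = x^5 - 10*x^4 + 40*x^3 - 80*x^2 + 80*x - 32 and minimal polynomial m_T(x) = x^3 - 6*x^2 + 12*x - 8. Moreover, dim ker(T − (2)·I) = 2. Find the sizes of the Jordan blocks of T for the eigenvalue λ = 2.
Block sizes for λ = 2: [3, 2]

Step 1 — from the characteristic polynomial, algebraic multiplicity of λ = 2 is 5. From dim ker(T − (2)·I) = 2, there are exactly 2 Jordan blocks for λ = 2.
Step 2 — from the minimal polynomial, the factor (x − 2)^3 tells us the largest block for λ = 2 has size 3.
Step 3 — with total size 5, 2 blocks, and largest block 3, the block sizes (in nonincreasing order) are [3, 2].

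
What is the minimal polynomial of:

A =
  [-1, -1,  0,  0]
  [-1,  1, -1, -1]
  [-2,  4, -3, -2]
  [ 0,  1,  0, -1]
x^3 + 3*x^2 + 3*x + 1

The characteristic polynomial is χ_A(x) = (x + 1)^4, so the eigenvalues are known. The minimal polynomial is
  m_A(x) = Π_λ (x − λ)^{k_λ}
where k_λ is the size of the *largest* Jordan block for λ (equivalently, the smallest k with (A − λI)^k v = 0 for every generalised eigenvector v of λ).

  λ = -1: largest Jordan block has size 3, contributing (x + 1)^3

So m_A(x) = (x + 1)^3 = x^3 + 3*x^2 + 3*x + 1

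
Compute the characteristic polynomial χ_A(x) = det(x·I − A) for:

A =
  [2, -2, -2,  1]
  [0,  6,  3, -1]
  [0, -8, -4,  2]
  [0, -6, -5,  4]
x^4 - 8*x^3 + 24*x^2 - 32*x + 16

Expanding det(x·I − A) (e.g. by cofactor expansion or by noting that A is similar to its Jordan form J, which has the same characteristic polynomial as A) gives
  χ_A(x) = x^4 - 8*x^3 + 24*x^2 - 32*x + 16
which factors as (x - 2)^4. The eigenvalues (with algebraic multiplicities) are λ = 2 with multiplicity 4.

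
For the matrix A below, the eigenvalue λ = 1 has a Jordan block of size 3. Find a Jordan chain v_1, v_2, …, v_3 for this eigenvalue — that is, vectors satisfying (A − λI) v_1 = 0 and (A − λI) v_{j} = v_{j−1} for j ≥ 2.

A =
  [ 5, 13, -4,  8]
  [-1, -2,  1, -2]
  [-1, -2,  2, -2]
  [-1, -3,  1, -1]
A Jordan chain for λ = 1 of length 3:
v_1 = (-1, 0, -1, 0)ᵀ
v_2 = (4, -1, -1, -1)ᵀ
v_3 = (1, 0, 0, 0)ᵀ

Let N = A − (1)·I. We want v_3 with N^3 v_3 = 0 but N^2 v_3 ≠ 0; then v_{j-1} := N · v_j for j = 3, …, 2.

Pick v_3 = (1, 0, 0, 0)ᵀ.
Then v_2 = N · v_3 = (4, -1, -1, -1)ᵀ.
Then v_1 = N · v_2 = (-1, 0, -1, 0)ᵀ.

Sanity check: (A − (1)·I) v_1 = (0, 0, 0, 0)ᵀ = 0. ✓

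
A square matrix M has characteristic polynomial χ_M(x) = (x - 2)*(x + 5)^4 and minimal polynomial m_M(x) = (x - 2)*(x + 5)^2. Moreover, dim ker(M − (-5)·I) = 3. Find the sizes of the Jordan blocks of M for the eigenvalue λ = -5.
Block sizes for λ = -5: [2, 1, 1]

Step 1 — from the characteristic polynomial, algebraic multiplicity of λ = -5 is 4. From dim ker(M − (-5)·I) = 3, there are exactly 3 Jordan blocks for λ = -5.
Step 2 — from the minimal polynomial, the factor (x + 5)^2 tells us the largest block for λ = -5 has size 2.
Step 3 — with total size 4, 3 blocks, and largest block 2, the block sizes (in nonincreasing order) are [2, 1, 1].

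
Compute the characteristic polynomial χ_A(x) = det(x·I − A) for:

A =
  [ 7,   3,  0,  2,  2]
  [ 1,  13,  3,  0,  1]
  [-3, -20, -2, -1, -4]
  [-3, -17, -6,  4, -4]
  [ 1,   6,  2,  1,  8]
x^5 - 30*x^4 + 360*x^3 - 2160*x^2 + 6480*x - 7776

Expanding det(x·I − A) (e.g. by cofactor expansion or by noting that A is similar to its Jordan form J, which has the same characteristic polynomial as A) gives
  χ_A(x) = x^5 - 30*x^4 + 360*x^3 - 2160*x^2 + 6480*x - 7776
which factors as (x - 6)^5. The eigenvalues (with algebraic multiplicities) are λ = 6 with multiplicity 5.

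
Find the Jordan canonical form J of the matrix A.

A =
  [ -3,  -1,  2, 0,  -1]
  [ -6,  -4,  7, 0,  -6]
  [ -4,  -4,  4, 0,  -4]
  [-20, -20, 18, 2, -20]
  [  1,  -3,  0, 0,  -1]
J_3(-2) ⊕ J_1(2) ⊕ J_1(2)

The characteristic polynomial is
  det(x·I − A) = x^5 + 2*x^4 - 8*x^3 - 16*x^2 + 16*x + 32 = (x - 2)^2*(x + 2)^3

Eigenvalues and multiplicities (the geometric multiplicity of λ is n − rank(A − λI), which equals the number of Jordan blocks for λ):
  λ = -2: algebraic multiplicity = 3, geometric multiplicity = 1
  λ = 2: algebraic multiplicity = 2, geometric multiplicity = 2

Determining the block sizes for each eigenvalue:
  λ = -2: one block (gm = 1), so the single block has size am = 3 → block sizes [3]
  λ = 2: gm = am = 2, so every block has size 1 → block sizes [1, 1]

Assembling the blocks gives a Jordan form
J =
  [-2,  1,  0, 0, 0]
  [ 0, -2,  1, 0, 0]
  [ 0,  0, -2, 0, 0]
  [ 0,  0,  0, 2, 0]
  [ 0,  0,  0, 0, 2]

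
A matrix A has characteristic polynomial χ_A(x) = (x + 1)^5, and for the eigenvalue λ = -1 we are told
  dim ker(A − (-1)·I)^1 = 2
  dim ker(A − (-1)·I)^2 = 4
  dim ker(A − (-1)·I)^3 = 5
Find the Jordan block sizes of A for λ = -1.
Block sizes for λ = -1: [3, 2]

From the dimensions of kernels of powers, the number of Jordan blocks of size at least j is d_j − d_{j−1} where d_j = dim ker(N^j) (with d_0 = 0). Computing the differences gives [2, 2, 1].
The number of blocks of size exactly k is (#blocks of size ≥ k) − (#blocks of size ≥ k + 1), so the partition is: 1 block(s) of size 2, 1 block(s) of size 3.
In nonincreasing order the block sizes are [3, 2].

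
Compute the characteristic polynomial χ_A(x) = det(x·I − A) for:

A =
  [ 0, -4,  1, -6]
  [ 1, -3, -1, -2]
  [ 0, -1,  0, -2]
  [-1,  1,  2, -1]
x^4 + 4*x^3 + 6*x^2 + 4*x + 1

Expanding det(x·I − A) (e.g. by cofactor expansion or by noting that A is similar to its Jordan form J, which has the same characteristic polynomial as A) gives
  χ_A(x) = x^4 + 4*x^3 + 6*x^2 + 4*x + 1
which factors as (x + 1)^4. The eigenvalues (with algebraic multiplicities) are λ = -1 with multiplicity 4.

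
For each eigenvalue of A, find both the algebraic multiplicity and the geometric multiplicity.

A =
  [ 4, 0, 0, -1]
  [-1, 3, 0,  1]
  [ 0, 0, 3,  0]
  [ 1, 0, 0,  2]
λ = 3: alg = 4, geom = 3

Step 1 — factor the characteristic polynomial to read off the algebraic multiplicities:
  χ_A(x) = (x - 3)^4

Step 2 — compute geometric multiplicities via the rank-nullity identity g(λ) = n − rank(A − λI):
  rank(A − (3)·I) = 1, so dim ker(A − (3)·I) = n − 1 = 3

Summary:
  λ = 3: algebraic multiplicity = 4, geometric multiplicity = 3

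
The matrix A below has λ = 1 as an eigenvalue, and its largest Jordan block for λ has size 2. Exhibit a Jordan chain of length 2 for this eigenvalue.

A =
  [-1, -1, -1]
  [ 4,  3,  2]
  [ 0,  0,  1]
A Jordan chain for λ = 1 of length 2:
v_1 = (-2, 4, 0)ᵀ
v_2 = (1, 0, 0)ᵀ

Let N = A − (1)·I. We want v_2 with N^2 v_2 = 0 but N^1 v_2 ≠ 0; then v_{j-1} := N · v_j for j = 2, …, 2.

Pick v_2 = (1, 0, 0)ᵀ.
Then v_1 = N · v_2 = (-2, 4, 0)ᵀ.

Sanity check: (A − (1)·I) v_1 = (0, 0, 0)ᵀ = 0. ✓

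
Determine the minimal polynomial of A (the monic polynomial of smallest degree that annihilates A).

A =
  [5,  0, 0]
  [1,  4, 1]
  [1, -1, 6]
x^2 - 10*x + 25

The characteristic polynomial is χ_A(x) = (x - 5)^3, so the eigenvalues are known. The minimal polynomial is
  m_A(x) = Π_λ (x − λ)^{k_λ}
where k_λ is the size of the *largest* Jordan block for λ (equivalently, the smallest k with (A − λI)^k v = 0 for every generalised eigenvector v of λ).

  λ = 5: largest Jordan block has size 2, contributing (x − 5)^2

So m_A(x) = (x - 5)^2 = x^2 - 10*x + 25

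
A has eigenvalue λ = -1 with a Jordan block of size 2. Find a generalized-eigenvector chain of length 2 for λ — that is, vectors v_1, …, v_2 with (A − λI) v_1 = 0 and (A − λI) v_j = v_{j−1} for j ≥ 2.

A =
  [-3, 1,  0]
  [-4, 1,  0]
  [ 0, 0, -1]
A Jordan chain for λ = -1 of length 2:
v_1 = (-2, -4, 0)ᵀ
v_2 = (1, 0, 0)ᵀ

Let N = A − (-1)·I. We want v_2 with N^2 v_2 = 0 but N^1 v_2 ≠ 0; then v_{j-1} := N · v_j for j = 2, …, 2.

Pick v_2 = (1, 0, 0)ᵀ.
Then v_1 = N · v_2 = (-2, -4, 0)ᵀ.

Sanity check: (A − (-1)·I) v_1 = (0, 0, 0)ᵀ = 0. ✓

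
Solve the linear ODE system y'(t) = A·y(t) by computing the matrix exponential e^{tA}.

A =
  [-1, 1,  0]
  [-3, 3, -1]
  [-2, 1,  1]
e^{tA} =
  [t^2*exp(t)/2 - 2*t*exp(t) + exp(t), t*exp(t), -t^2*exp(t)/2]
  [t^2*exp(t) - 3*t*exp(t), 2*t*exp(t) + exp(t), -t^2*exp(t) - t*exp(t)]
  [t^2*exp(t)/2 - 2*t*exp(t), t*exp(t), -t^2*exp(t)/2 + exp(t)]

Strategy: write A = P · J · P⁻¹ where J is a Jordan canonical form, so e^{tA} = P · e^{tJ} · P⁻¹, and e^{tJ} can be computed block-by-block.

A has Jordan form
J =
  [1, 1, 0]
  [0, 1, 1]
  [0, 0, 1]
(up to reordering of blocks).

Per-block formulas:
  For a 3×3 Jordan block J_3(1): exp(t · J_3(1)) = e^(1t)·(I + t·N + (t^2/2)·N^2), where N is the 3×3 nilpotent shift.

After assembling e^{tJ} and conjugating by P, we get:

e^{tA} =
  [t^2*exp(t)/2 - 2*t*exp(t) + exp(t), t*exp(t), -t^2*exp(t)/2]
  [t^2*exp(t) - 3*t*exp(t), 2*t*exp(t) + exp(t), -t^2*exp(t) - t*exp(t)]
  [t^2*exp(t)/2 - 2*t*exp(t), t*exp(t), -t^2*exp(t)/2 + exp(t)]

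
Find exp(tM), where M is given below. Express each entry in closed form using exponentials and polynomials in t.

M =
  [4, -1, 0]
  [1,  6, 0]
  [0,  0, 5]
e^{tM} =
  [-t*exp(5*t) + exp(5*t), -t*exp(5*t), 0]
  [t*exp(5*t), t*exp(5*t) + exp(5*t), 0]
  [0, 0, exp(5*t)]

Strategy: write M = P · J · P⁻¹ where J is a Jordan canonical form, so e^{tM} = P · e^{tJ} · P⁻¹, and e^{tJ} can be computed block-by-block.

M has Jordan form
J =
  [5, 1, 0]
  [0, 5, 0]
  [0, 0, 5]
(up to reordering of blocks).

Per-block formulas:
  For a 2×2 Jordan block J_2(5): exp(t · J_2(5)) = e^(5t)·(I + t·N), where N is the 2×2 nilpotent shift.
  For a 1×1 block at λ = 5: exp(t · [5]) = [e^(5t)].

After assembling e^{tJ} and conjugating by P, we get:

e^{tM} =
  [-t*exp(5*t) + exp(5*t), -t*exp(5*t), 0]
  [t*exp(5*t), t*exp(5*t) + exp(5*t), 0]
  [0, 0, exp(5*t)]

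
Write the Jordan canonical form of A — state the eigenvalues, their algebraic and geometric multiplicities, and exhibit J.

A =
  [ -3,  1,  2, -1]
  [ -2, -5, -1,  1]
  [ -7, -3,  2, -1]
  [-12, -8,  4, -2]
J_3(-2) ⊕ J_1(-2)

The characteristic polynomial is
  det(x·I − A) = x^4 + 8*x^3 + 24*x^2 + 32*x + 16 = (x + 2)^4

Eigenvalues and multiplicities (the geometric multiplicity of λ is n − rank(A − λI), which equals the number of Jordan blocks for λ):
  λ = -2: algebraic multiplicity = 4, geometric multiplicity = 2

Determining the block sizes for each eigenvalue:
  λ = -2: with am = 4 and gm = 2, the partition is not yet determined (e.g. several partitions of 4 into 2 parts exist). Let N = A − (-2)·I. Computing rank(N^1) = 2, rank(N^2) = 1, rank(N^3) = 0; the number of blocks of size ≥ j is rank(N^{j−1}) − rank(N^j), giving [2, 1, 1]. So we have 1 block(s) of size 3, 1 block(s) of size 1 → block sizes [3, 1]

Assembling the blocks gives a Jordan form
J =
  [-2,  1,  0,  0]
  [ 0, -2,  1,  0]
  [ 0,  0, -2,  0]
  [ 0,  0,  0, -2]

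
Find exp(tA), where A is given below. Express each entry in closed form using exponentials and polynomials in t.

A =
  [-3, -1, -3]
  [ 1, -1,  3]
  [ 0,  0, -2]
e^{tA} =
  [-t*exp(-2*t) + exp(-2*t), -t*exp(-2*t), -3*t*exp(-2*t)]
  [t*exp(-2*t), t*exp(-2*t) + exp(-2*t), 3*t*exp(-2*t)]
  [0, 0, exp(-2*t)]

Strategy: write A = P · J · P⁻¹ where J is a Jordan canonical form, so e^{tA} = P · e^{tJ} · P⁻¹, and e^{tJ} can be computed block-by-block.

A has Jordan form
J =
  [-2,  1,  0]
  [ 0, -2,  0]
  [ 0,  0, -2]
(up to reordering of blocks).

Per-block formulas:
  For a 1×1 block at λ = -2: exp(t · [-2]) = [e^(-2t)].
  For a 2×2 Jordan block J_2(-2): exp(t · J_2(-2)) = e^(-2t)·(I + t·N), where N is the 2×2 nilpotent shift.

After assembling e^{tJ} and conjugating by P, we get:

e^{tA} =
  [-t*exp(-2*t) + exp(-2*t), -t*exp(-2*t), -3*t*exp(-2*t)]
  [t*exp(-2*t), t*exp(-2*t) + exp(-2*t), 3*t*exp(-2*t)]
  [0, 0, exp(-2*t)]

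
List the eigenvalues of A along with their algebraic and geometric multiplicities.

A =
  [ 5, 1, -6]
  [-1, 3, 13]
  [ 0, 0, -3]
λ = -3: alg = 1, geom = 1; λ = 4: alg = 2, geom = 1

Step 1 — factor the characteristic polynomial to read off the algebraic multiplicities:
  χ_A(x) = (x - 4)^2*(x + 3)

Step 2 — compute geometric multiplicities via the rank-nullity identity g(λ) = n − rank(A − λI):
  rank(A − (-3)·I) = 2, so dim ker(A − (-3)·I) = n − 2 = 1
  rank(A − (4)·I) = 2, so dim ker(A − (4)·I) = n − 2 = 1

Summary:
  λ = -3: algebraic multiplicity = 1, geometric multiplicity = 1
  λ = 4: algebraic multiplicity = 2, geometric multiplicity = 1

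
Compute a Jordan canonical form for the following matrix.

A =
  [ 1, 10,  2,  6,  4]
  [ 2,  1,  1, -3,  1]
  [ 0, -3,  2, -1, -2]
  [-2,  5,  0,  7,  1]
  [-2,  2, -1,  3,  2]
J_1(1) ⊕ J_2(3) ⊕ J_2(3)

The characteristic polynomial is
  det(x·I − A) = x^5 - 13*x^4 + 66*x^3 - 162*x^2 + 189*x - 81 = (x - 3)^4*(x - 1)

Eigenvalues and multiplicities (the geometric multiplicity of λ is n − rank(A − λI), which equals the number of Jordan blocks for λ):
  λ = 1: algebraic multiplicity = 1, geometric multiplicity = 1
  λ = 3: algebraic multiplicity = 4, geometric multiplicity = 2

Determining the block sizes for each eigenvalue:
  λ = 1: one block (gm = 1), so the single block has size am = 1 → block sizes [1]
  λ = 3: with am = 4 and gm = 2, the partition is not yet determined (e.g. several partitions of 4 into 2 parts exist). Let N = A − (3)·I. Computing rank(N^1) = 3, rank(N^2) = 1; the number of blocks of size ≥ j is rank(N^{j−1}) − rank(N^j), giving [2, 2]. So we have 2 block(s) of size 2 → block sizes [2, 2]

Assembling the blocks gives a Jordan form
J =
  [1, 0, 0, 0, 0]
  [0, 3, 1, 0, 0]
  [0, 0, 3, 0, 0]
  [0, 0, 0, 3, 1]
  [0, 0, 0, 0, 3]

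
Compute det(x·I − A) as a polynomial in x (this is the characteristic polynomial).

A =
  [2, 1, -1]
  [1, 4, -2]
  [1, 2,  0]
x^3 - 6*x^2 + 12*x - 8

Expanding det(x·I − A) (e.g. by cofactor expansion or by noting that A is similar to its Jordan form J, which has the same characteristic polynomial as A) gives
  χ_A(x) = x^3 - 6*x^2 + 12*x - 8
which factors as (x - 2)^3. The eigenvalues (with algebraic multiplicities) are λ = 2 with multiplicity 3.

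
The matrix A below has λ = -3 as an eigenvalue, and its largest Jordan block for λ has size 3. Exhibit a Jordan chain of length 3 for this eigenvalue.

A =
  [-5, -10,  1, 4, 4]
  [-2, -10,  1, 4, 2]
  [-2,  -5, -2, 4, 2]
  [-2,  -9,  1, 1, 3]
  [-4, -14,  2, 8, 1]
A Jordan chain for λ = -3 of length 3:
v_1 = (-2, 0, -4, 0, 0)ᵀ
v_2 = (-2, -2, -2, -2, -4)ᵀ
v_3 = (1, 0, 0, 0, 0)ᵀ

Let N = A − (-3)·I. We want v_3 with N^3 v_3 = 0 but N^2 v_3 ≠ 0; then v_{j-1} := N · v_j for j = 3, …, 2.

Pick v_3 = (1, 0, 0, 0, 0)ᵀ.
Then v_2 = N · v_3 = (-2, -2, -2, -2, -4)ᵀ.
Then v_1 = N · v_2 = (-2, 0, -4, 0, 0)ᵀ.

Sanity check: (A − (-3)·I) v_1 = (0, 0, 0, 0, 0)ᵀ = 0. ✓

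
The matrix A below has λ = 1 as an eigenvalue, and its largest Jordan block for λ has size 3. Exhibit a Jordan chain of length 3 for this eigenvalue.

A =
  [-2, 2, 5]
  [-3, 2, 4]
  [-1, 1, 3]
A Jordan chain for λ = 1 of length 3:
v_1 = (-2, 2, -2)ᵀ
v_2 = (-3, -3, -1)ᵀ
v_3 = (1, 0, 0)ᵀ

Let N = A − (1)·I. We want v_3 with N^3 v_3 = 0 but N^2 v_3 ≠ 0; then v_{j-1} := N · v_j for j = 3, …, 2.

Pick v_3 = (1, 0, 0)ᵀ.
Then v_2 = N · v_3 = (-3, -3, -1)ᵀ.
Then v_1 = N · v_2 = (-2, 2, -2)ᵀ.

Sanity check: (A − (1)·I) v_1 = (0, 0, 0)ᵀ = 0. ✓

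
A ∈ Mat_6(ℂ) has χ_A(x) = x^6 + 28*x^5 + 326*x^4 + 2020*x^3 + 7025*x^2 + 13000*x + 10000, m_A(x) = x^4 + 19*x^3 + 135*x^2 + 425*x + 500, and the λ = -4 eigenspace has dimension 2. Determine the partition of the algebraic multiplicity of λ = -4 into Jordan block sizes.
Block sizes for λ = -4: [1, 1]

Step 1 — from the characteristic polynomial, algebraic multiplicity of λ = -4 is 2. From dim ker(A − (-4)·I) = 2, there are exactly 2 Jordan blocks for λ = -4.
Step 2 — from the minimal polynomial, the factor (x + 4) tells us the largest block for λ = -4 has size 1.
Step 3 — with total size 2, 2 blocks, and largest block 1, the block sizes (in nonincreasing order) are [1, 1].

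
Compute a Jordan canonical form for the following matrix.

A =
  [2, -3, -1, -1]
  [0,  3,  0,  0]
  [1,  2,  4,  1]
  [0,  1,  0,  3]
J_2(3) ⊕ J_2(3)

The characteristic polynomial is
  det(x·I − A) = x^4 - 12*x^3 + 54*x^2 - 108*x + 81 = (x - 3)^4

Eigenvalues and multiplicities (the geometric multiplicity of λ is n − rank(A − λI), which equals the number of Jordan blocks for λ):
  λ = 3: algebraic multiplicity = 4, geometric multiplicity = 2

Determining the block sizes for each eigenvalue:
  λ = 3: with am = 4 and gm = 2, the partition is not yet determined (e.g. several partitions of 4 into 2 parts exist). Let N = A − (3)·I. Computing rank(N^1) = 2, rank(N^2) = 0; the number of blocks of size ≥ j is rank(N^{j−1}) − rank(N^j), giving [2, 2]. So we have 2 block(s) of size 2 → block sizes [2, 2]

Assembling the blocks gives a Jordan form
J =
  [3, 1, 0, 0]
  [0, 3, 0, 0]
  [0, 0, 3, 1]
  [0, 0, 0, 3]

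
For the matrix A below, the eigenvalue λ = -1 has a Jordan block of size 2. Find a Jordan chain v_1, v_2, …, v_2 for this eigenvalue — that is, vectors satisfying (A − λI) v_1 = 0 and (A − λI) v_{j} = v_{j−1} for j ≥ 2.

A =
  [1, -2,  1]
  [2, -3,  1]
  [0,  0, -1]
A Jordan chain for λ = -1 of length 2:
v_1 = (2, 2, 0)ᵀ
v_2 = (1, 0, 0)ᵀ

Let N = A − (-1)·I. We want v_2 with N^2 v_2 = 0 but N^1 v_2 ≠ 0; then v_{j-1} := N · v_j for j = 2, …, 2.

Pick v_2 = (1, 0, 0)ᵀ.
Then v_1 = N · v_2 = (2, 2, 0)ᵀ.

Sanity check: (A − (-1)·I) v_1 = (0, 0, 0)ᵀ = 0. ✓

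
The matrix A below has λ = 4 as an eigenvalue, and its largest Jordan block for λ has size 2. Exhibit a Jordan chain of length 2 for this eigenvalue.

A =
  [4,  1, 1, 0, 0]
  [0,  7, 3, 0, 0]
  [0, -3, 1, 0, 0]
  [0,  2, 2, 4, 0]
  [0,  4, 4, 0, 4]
A Jordan chain for λ = 4 of length 2:
v_1 = (1, 3, -3, 2, 4)ᵀ
v_2 = (0, 1, 0, 0, 0)ᵀ

Let N = A − (4)·I. We want v_2 with N^2 v_2 = 0 but N^1 v_2 ≠ 0; then v_{j-1} := N · v_j for j = 2, …, 2.

Pick v_2 = (0, 1, 0, 0, 0)ᵀ.
Then v_1 = N · v_2 = (1, 3, -3, 2, 4)ᵀ.

Sanity check: (A − (4)·I) v_1 = (0, 0, 0, 0, 0)ᵀ = 0. ✓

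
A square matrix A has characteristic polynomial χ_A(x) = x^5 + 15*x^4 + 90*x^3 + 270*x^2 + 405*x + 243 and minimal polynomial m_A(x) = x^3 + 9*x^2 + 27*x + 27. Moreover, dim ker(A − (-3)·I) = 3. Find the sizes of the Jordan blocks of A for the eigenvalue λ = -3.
Block sizes for λ = -3: [3, 1, 1]

Step 1 — from the characteristic polynomial, algebraic multiplicity of λ = -3 is 5. From dim ker(A − (-3)·I) = 3, there are exactly 3 Jordan blocks for λ = -3.
Step 2 — from the minimal polynomial, the factor (x + 3)^3 tells us the largest block for λ = -3 has size 3.
Step 3 — with total size 5, 3 blocks, and largest block 3, the block sizes (in nonincreasing order) are [3, 1, 1].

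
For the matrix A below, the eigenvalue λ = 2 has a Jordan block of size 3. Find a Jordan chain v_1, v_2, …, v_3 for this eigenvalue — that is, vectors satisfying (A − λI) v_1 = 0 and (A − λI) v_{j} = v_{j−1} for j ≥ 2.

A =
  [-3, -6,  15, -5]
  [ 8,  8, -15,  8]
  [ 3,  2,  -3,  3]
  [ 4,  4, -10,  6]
A Jordan chain for λ = 2 of length 3:
v_1 = (2, -5, -2, -2)ᵀ
v_2 = (-5, 8, 3, 4)ᵀ
v_3 = (1, 0, 0, 0)ᵀ

Let N = A − (2)·I. We want v_3 with N^3 v_3 = 0 but N^2 v_3 ≠ 0; then v_{j-1} := N · v_j for j = 3, …, 2.

Pick v_3 = (1, 0, 0, 0)ᵀ.
Then v_2 = N · v_3 = (-5, 8, 3, 4)ᵀ.
Then v_1 = N · v_2 = (2, -5, -2, -2)ᵀ.

Sanity check: (A − (2)·I) v_1 = (0, 0, 0, 0)ᵀ = 0. ✓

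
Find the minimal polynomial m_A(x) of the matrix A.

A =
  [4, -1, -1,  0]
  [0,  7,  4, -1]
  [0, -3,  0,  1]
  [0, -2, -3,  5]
x^3 - 12*x^2 + 48*x - 64

The characteristic polynomial is χ_A(x) = (x - 4)^4, so the eigenvalues are known. The minimal polynomial is
  m_A(x) = Π_λ (x − λ)^{k_λ}
where k_λ is the size of the *largest* Jordan block for λ (equivalently, the smallest k with (A − λI)^k v = 0 for every generalised eigenvector v of λ).

  λ = 4: largest Jordan block has size 3, contributing (x − 4)^3

So m_A(x) = (x - 4)^3 = x^3 - 12*x^2 + 48*x - 64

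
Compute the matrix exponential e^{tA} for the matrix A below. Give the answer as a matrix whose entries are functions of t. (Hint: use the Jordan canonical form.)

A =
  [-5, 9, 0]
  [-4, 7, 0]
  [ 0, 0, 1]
e^{tA} =
  [-6*t*exp(t) + exp(t), 9*t*exp(t), 0]
  [-4*t*exp(t), 6*t*exp(t) + exp(t), 0]
  [0, 0, exp(t)]

Strategy: write A = P · J · P⁻¹ where J is a Jordan canonical form, so e^{tA} = P · e^{tJ} · P⁻¹, and e^{tJ} can be computed block-by-block.

A has Jordan form
J =
  [1, 1, 0]
  [0, 1, 0]
  [0, 0, 1]
(up to reordering of blocks).

Per-block formulas:
  For a 1×1 block at λ = 1: exp(t · [1]) = [e^(1t)].
  For a 2×2 Jordan block J_2(1): exp(t · J_2(1)) = e^(1t)·(I + t·N), where N is the 2×2 nilpotent shift.

After assembling e^{tJ} and conjugating by P, we get:

e^{tA} =
  [-6*t*exp(t) + exp(t), 9*t*exp(t), 0]
  [-4*t*exp(t), 6*t*exp(t) + exp(t), 0]
  [0, 0, exp(t)]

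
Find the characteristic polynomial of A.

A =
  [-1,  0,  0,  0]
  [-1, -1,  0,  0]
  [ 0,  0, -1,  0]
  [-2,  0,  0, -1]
x^4 + 4*x^3 + 6*x^2 + 4*x + 1

Expanding det(x·I − A) (e.g. by cofactor expansion or by noting that A is similar to its Jordan form J, which has the same characteristic polynomial as A) gives
  χ_A(x) = x^4 + 4*x^3 + 6*x^2 + 4*x + 1
which factors as (x + 1)^4. The eigenvalues (with algebraic multiplicities) are λ = -1 with multiplicity 4.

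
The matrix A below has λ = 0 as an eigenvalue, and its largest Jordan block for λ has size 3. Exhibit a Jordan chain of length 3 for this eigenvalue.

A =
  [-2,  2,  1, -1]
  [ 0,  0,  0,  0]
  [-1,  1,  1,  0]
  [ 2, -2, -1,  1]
A Jordan chain for λ = 0 of length 3:
v_1 = (1, 0, 1, -1)ᵀ
v_2 = (-2, 0, -1, 2)ᵀ
v_3 = (1, 0, 0, 0)ᵀ

Let N = A − (0)·I. We want v_3 with N^3 v_3 = 0 but N^2 v_3 ≠ 0; then v_{j-1} := N · v_j for j = 3, …, 2.

Pick v_3 = (1, 0, 0, 0)ᵀ.
Then v_2 = N · v_3 = (-2, 0, -1, 2)ᵀ.
Then v_1 = N · v_2 = (1, 0, 1, -1)ᵀ.

Sanity check: (A − (0)·I) v_1 = (0, 0, 0, 0)ᵀ = 0. ✓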